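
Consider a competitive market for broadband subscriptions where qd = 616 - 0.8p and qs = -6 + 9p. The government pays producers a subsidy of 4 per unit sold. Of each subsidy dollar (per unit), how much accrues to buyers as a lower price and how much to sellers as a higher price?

Buyers gain 180/49 per unit; sellers gain 16/49 per unit

Pre-subsidy: 616 - 0.8p = -6 + 9p gives p* = 3110/49, q* = 27696/49.
With the subsidy, sellers receive ps = pb + 4 for each unit, where pb is the price buyers pay.
Supply in terms of pb becomes qs = -6 + 9(pb + 4) = 30 + 9pb. Setting this equal to demand: 616 - 0.8pb = 30 + 9pb, so pb = 2930/49.
Sellers receive ps = 2930/49 + 4 = 3126/49; q' = 616 − 0.8·(2930/49) = 27840/49.
Buyers' price falls by p* − pb = 3110/49 − 2930/49 = 180/49; sellers' price rises by ps − p* = 3126/49 − 3110/49 = 16/49.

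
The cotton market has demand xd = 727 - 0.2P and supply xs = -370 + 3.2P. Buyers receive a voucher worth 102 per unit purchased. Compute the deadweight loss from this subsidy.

Pre-subsidy: 727 - 0.2P = -370 + 3.2P gives P* = 5485/17, x* = 11262/17.
With the rebate, buyers effectively pay Pb = Ps − 102, where Ps is the price sellers receive.
Demand in terms of Ps becomes xd = 727 − 0.2(Ps − 102) = 747.4 - 0.2Ps. Setting this equal to supply: 747.4 - 0.2Ps = -370 + 3.2Ps, so Ps = 5587/17.
Buyers pay Pb = 5587/17 − 102 = 3853/17; x' = -370 + 3.2·(5587/17) = 57942/85.
The subsidy expands output by 57942/85 − 11262/17 = 19.2 past the efficient level; on those units the gap between marginal cost and willingness to pay runs from 0 up to 102.
DWL = ½ × 102 × 19.2 = 979.2.

Deadweight loss = 979.2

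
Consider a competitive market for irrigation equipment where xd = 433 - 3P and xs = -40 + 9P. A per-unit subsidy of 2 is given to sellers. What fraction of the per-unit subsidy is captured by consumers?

Consumer share = 0.75

Pre-subsidy: 433 - 3P = -40 + 9P gives P* = 473/12, x* = 314.75.
With the subsidy, sellers receive Ps = Pb + 2 for each unit, where Pb is the price buyers pay.
Supply in terms of Pb becomes xs = -40 + 9(Pb + 2) = -22 + 9Pb. Setting this equal to demand: 433 - 3Pb = -22 + 9Pb, so Pb = 455/12.
Sellers receive Ps = 455/12 + 2 = 479/12; x' = 433 − 3·(455/12) = 319.25.
Buyers' price falls by P* − Pb = 473/12 − 455/12 = 1.5; sellers' price rises by Ps − P* = 479/12 − 473/12 = 0.5.
So consumers capture 1.5/2 = 0.75 of each unit of subsidy.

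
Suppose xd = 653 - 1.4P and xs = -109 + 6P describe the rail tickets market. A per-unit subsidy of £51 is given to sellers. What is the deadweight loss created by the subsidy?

Pre-subsidy: 653 - 1.4P = -109 + 6P gives P* = 3810/37, x* = 18827/37.
With the subsidy, sellers receive Ps = Pb + 51 for each unit, where Pb is the price buyers pay.
Supply in terms of Pb becomes xs = -109 + 6(Pb + 51) = 197 + 6Pb. Setting this equal to demand: 653 - 1.4Pb = 197 + 6Pb, so Pb = 2280/37.
Sellers receive Ps = 2280/37 + 51 = 4167/37; x' = 653 − 1.4·(2280/37) = 20969/37.
The subsidy expands output by 20969/37 − 18827/37 = 2142/37 past the efficient level; on those units the gap between marginal cost and willingness to pay runs from 0 up to 51.
DWL = ½ × 51 × 2142/37 = 54621/37.

Deadweight loss = 54621/37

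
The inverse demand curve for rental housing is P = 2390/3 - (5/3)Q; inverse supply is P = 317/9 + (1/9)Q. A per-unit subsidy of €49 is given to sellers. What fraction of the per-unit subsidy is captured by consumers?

Consumer share = 0.9375

Pre-subsidy: 2390/3 - (5/3)Q = 317/9 + (1/9)Q gives Q* = 428.3125 and P* = 82.8125.
With the subsidy, sellers receive Ps = Pb + 49 for each unit, where Pb is the price buyers pay.
On the curves, Pb = 2390/3 - (5/3)Q and Ps = 317/9 + (1/9)Q; the wedge Ps − Pb = 49 gives 317/9 + (1/9)Q − (2390/3 - (5/3)Q) = 49, so Q' = 455.875.
Then Pb = 2390/3 − (5/3)·455.875 = 36.875 and Ps = 317/9 + (1/9)·455.875 = 85.875.
Buyers' price falls by P* − Pb = 82.8125 − 36.875 = 45.9375; sellers' price rises by Ps − P* = 85.875 − 82.8125 = 3.0625.
So consumers capture 45.9375/49 = 0.9375 of each unit of subsidy.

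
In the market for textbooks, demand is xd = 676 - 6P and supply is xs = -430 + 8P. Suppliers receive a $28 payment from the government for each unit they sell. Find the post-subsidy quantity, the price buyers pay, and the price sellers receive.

Pre-subsidy: 676 - 6P = -430 + 8P gives P* = 79, x* = 202.
With the subsidy, sellers receive Ps = Pb + 28 for each unit, where Pb is the price buyers pay.
Supply in terms of Pb becomes xs = -430 + 8(Pb + 28) = -206 + 8Pb. Setting this equal to demand: 676 - 6Pb = -206 + 8Pb, so Pb = 63.
Sellers receive Ps = 63 + 28 = 91; x' = 676 − 6·63 = 298.

x' = 298; buyers pay $63; sellers receive $91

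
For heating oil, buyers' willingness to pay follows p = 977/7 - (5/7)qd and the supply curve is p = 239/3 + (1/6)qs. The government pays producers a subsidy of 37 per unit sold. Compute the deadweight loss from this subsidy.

Deadweight loss = 777

Pre-subsidy: 977/7 - (5/7)q = 239/3 + (1/6)q gives q* = 68 and p* = 91.
With the subsidy, sellers receive ps = pb + 37 for each unit, where pb is the price buyers pay.
On the curves, pb = 977/7 - (5/7)q and ps = 239/3 + (1/6)q; the wedge ps − pb = 37 gives 239/3 + (1/6)q − (977/7 - (5/7)q) = 37, so q' = 110.
Then pb = 977/7 − (5/7)·110 = 61 and ps = 239/3 + (1/6)·110 = 98.
The subsidy expands output by 110 − 68 = 42 past the efficient level; on those units the gap between marginal cost and willingness to pay runs from 0 up to 37.
DWL = ½ × 37 × 42 = 777.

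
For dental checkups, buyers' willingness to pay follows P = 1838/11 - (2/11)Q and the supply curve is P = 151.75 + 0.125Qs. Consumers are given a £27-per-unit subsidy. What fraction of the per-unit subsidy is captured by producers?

Pre-subsidy: 1838/11 - (2/11)Q = 151.75 + 0.125Q gives Q* = 50 and P* = 158.
With the rebate, buyers effectively pay Pb = Ps − 27, where Ps is the price sellers receive.
On the curves, Pb = 1838/11 - (2/11)Q and Ps = 151.75 + 0.125Q; the wedge Ps − Pb = 27 gives 151.75 + 0.125Q − (1838/11 - (2/11)Q) = 27, so Q' = 138.
Then Pb = 1838/11 − (2/11)·138 = 142 and Ps = 151.75 + 0.125·138 = 169.
Buyers' price falls by P* − Pb = 158 − 142 = 16; sellers' price rises by Ps − P* = 169 − 158 = 11.
So producers capture 11/27 = 11/27 of each unit of subsidy.

Producer share = 11/27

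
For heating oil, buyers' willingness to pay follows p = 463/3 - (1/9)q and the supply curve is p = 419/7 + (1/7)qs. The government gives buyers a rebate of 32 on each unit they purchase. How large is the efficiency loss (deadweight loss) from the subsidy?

Deadweight loss = 2016

Pre-subsidy: 463/3 - (1/9)q = 419/7 + (1/7)q gives q* = 372 and p* = 113.
With the rebate, buyers effectively pay pb = ps − 32, where ps is the price sellers receive.
On the curves, pb = 463/3 - (1/9)q and ps = 419/7 + (1/7)q; the wedge ps − pb = 32 gives 419/7 + (1/7)q − (463/3 - (1/9)q) = 32, so q' = 498.
Then pb = 463/3 − (1/9)·498 = 99 and ps = 419/7 + (1/7)·498 = 131.
The subsidy expands output by 498 − 372 = 126 past the efficient level; on those units the gap between marginal cost and willingness to pay runs from 0 up to 32.
DWL = ½ × 32 × 126 = 2016.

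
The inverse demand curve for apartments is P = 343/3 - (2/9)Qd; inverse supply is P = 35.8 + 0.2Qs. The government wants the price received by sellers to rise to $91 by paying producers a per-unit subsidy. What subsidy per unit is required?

At a seller price of 91, quantity supplied is -179 + 5·91 = 276.
Buyers absorb 276 only when they pay Pb = 343/3 − (2/9)·276 = 53.
s = Ps − Pb = 91 − 53 = 38.

Required subsidy s = $38 per unit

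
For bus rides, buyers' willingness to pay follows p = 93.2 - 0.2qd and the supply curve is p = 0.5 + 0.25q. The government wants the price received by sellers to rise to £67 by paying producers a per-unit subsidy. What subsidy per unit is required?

Required subsidy s = £27 per unit

At a seller price of 67, quantity supplied is -2 + 4·67 = 266.
Buyers absorb 266 only when they pay pb = 93.2 − 0.2·266 = 40.
s = ps − pb = 67 − 40 = 27.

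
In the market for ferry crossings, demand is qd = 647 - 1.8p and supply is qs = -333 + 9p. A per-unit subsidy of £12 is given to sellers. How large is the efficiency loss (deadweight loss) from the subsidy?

Deadweight loss = £108

Pre-subsidy: 647 - 1.8p = -333 + 9p gives p* = 2450/27, q* = 1451/3.
With the subsidy, sellers receive ps = pb + 12 for each unit, where pb is the price buyers pay.
Supply in terms of pb becomes qs = -333 + 9(pb + 12) = -225 + 9pb. Setting this equal to demand: 647 - 1.8pb = -225 + 9pb, so pb = 2180/27.
Sellers receive ps = 2180/27 + 12 = 2504/27; q' = 647 − 1.8·(2180/27) = 1505/3.
The subsidy expands output by 1505/3 − 1451/3 = 18 past the efficient level; on those units the gap between marginal cost and willingness to pay runs from 0 up to 12.
DWL = ½ × 12 × 18 = 108.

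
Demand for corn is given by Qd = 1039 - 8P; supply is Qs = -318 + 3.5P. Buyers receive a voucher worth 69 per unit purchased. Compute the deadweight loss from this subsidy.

Pre-subsidy: 1039 - 8P = -318 + 3.5P gives P* = 118, Q* = 95.
With the rebate, buyers effectively pay Pb = Ps − 69, where Ps is the price sellers receive.
Demand in terms of Ps becomes Qd = 1039 − 8(Ps − 69) = 1591 - 8Ps. Setting this equal to supply: 1591 - 8Ps = -318 + 3.5Ps, so Ps = 166.
Buyers pay Pb = 166 − 69 = 97; Q' = -318 + 3.5·166 = 263.
The subsidy expands output by 263 − 95 = 168 past the efficient level; on those units the gap between marginal cost and willingness to pay runs from 0 up to 69.
DWL = ½ × 69 × 168 = 5796.

Deadweight loss = 5796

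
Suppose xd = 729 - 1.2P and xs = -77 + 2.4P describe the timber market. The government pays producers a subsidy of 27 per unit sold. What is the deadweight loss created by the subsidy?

Pre-subsidy: 729 - 1.2P = -77 + 2.4P gives P* = 2015/9, x* = 1381/3.
With the subsidy, sellers receive Ps = Pb + 27 for each unit, where Pb is the price buyers pay.
Supply in terms of Pb becomes xs = -77 + 2.4(Pb + 27) = -12.2 + 2.4Pb. Setting this equal to demand: 729 - 1.2Pb = -12.2 + 2.4Pb, so Pb = 1853/9.
Sellers receive Ps = 1853/9 + 27 = 2096/9; x' = 729 − 1.2·(1853/9) = 7229/15.
The subsidy expands output by 7229/15 − 1381/3 = 21.6 past the efficient level; on those units the gap between marginal cost and willingness to pay runs from 0 up to 27.
DWL = ½ × 27 × 21.6 = 291.6.

Deadweight loss = 291.6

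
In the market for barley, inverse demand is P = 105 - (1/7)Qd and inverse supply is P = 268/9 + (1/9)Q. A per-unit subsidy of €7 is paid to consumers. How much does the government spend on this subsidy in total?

Government cost = €2266.25

Pre-subsidy: 105 - (1/7)Q = 268/9 + (1/9)Q gives Q* = 296.1875 and P* = 62.6875.
With the rebate, buyers effectively pay Pb = Ps − 7, where Ps is the price sellers receive.
On the curves, Pb = 105 - (1/7)Q and Ps = 268/9 + (1/9)Q; the wedge Ps − Pb = 7 gives 268/9 + (1/9)Q − (105 - (1/7)Q) = 7, so Q' = 323.75.
Then Pb = 105 − (1/7)·323.75 = 58.75 and Ps = 268/9 + (1/9)·323.75 = 65.75.
Government outlay = subsidy × quantity = 7 × 323.75 = 2266.25.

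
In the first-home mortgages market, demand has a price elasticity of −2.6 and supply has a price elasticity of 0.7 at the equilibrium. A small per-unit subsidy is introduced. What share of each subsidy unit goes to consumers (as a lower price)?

Consumer share = 7/33

For a small subsidy around the equilibrium, the benefit split depends on the relative slopes, which at a point are proportional to the elasticities.
Buyer share = εs/(εs + |εd|) = 0.7/(0.7 + 2.6) = 7/33; seller share = |εd|/(εs + |εd|) = 26/33.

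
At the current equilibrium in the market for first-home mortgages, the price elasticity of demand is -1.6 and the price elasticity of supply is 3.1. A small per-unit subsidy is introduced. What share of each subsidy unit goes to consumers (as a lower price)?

For a small subsidy around the equilibrium, the benefit split depends on the relative slopes, which at a point are proportional to the elasticities.
Buyer share = εs/(εs + |εd|) = 3.1/(3.1 + 1.6) = 31/47; seller share = |εd|/(εs + |εd|) = 16/47.

Consumer share = 31/47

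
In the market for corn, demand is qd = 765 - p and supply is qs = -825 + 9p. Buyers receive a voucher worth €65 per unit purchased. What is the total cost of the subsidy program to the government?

Government cost = €43192.5

Pre-subsidy: 765 - p = -825 + 9p gives p* = 159, q* = 606.
With the rebate, buyers effectively pay pb = ps − 65, where ps is the price sellers receive.
Demand in terms of ps becomes qd = 765 − 1(ps − 65) = 830 - ps. Setting this equal to supply: 830 - ps = -825 + 9ps, so ps = 165.5.
Buyers pay pb = 165.5 − 65 = 100.5; q' = -825 + 9·165.5 = 664.5.
Government outlay = subsidy × quantity = 65 × 664.5 = 43192.5.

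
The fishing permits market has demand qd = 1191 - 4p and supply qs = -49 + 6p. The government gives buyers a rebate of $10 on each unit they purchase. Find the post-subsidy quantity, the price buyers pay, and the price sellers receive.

Pre-subsidy: 1191 - 4p = -49 + 6p gives p* = 124, q* = 695.
With the rebate, buyers effectively pay pb = ps − 10, where ps is the price sellers receive.
Demand in terms of ps becomes qd = 1191 − 4(ps − 10) = 1231 - 4ps. Setting this equal to supply: 1231 - 4ps = -49 + 6ps, so ps = 128.
Buyers pay pb = 128 − 10 = 118; q' = -49 + 6·128 = 719.

q' = 719; buyers pay $118; sellers receive $128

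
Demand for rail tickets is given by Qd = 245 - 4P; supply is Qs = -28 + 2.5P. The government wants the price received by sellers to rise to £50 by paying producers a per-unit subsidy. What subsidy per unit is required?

At a seller price of 50, quantity supplied is -28 + 2.5·50 = 97.
Buyers absorb 97 only when they pay Pb with 245 − 4·Pb = 97, i.e. Pb = 37.
s = Ps − Pb = 50 − 37 = 13.

Required subsidy s = £13 per unit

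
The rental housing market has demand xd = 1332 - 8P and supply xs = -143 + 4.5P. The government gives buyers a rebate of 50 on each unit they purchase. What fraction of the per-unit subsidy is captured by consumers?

Consumer share = 0.36

Pre-subsidy: 1332 - 8P = -143 + 4.5P gives P* = 118, x* = 388.
With the rebate, buyers effectively pay Pb = Ps − 50, where Ps is the price sellers receive.
Demand in terms of Ps becomes xd = 1332 − 8(Ps − 50) = 1732 - 8Ps. Setting this equal to supply: 1732 - 8Ps = -143 + 4.5Ps, so Ps = 150.
Buyers pay Pb = 150 − 50 = 100; x' = -143 + 4.5·150 = 532.
Buyers' price falls by P* − Pb = 118 − 100 = 18; sellers' price rises by Ps − P* = 150 − 118 = 32.
So consumers capture 18/50 = 0.36 of each unit of subsidy.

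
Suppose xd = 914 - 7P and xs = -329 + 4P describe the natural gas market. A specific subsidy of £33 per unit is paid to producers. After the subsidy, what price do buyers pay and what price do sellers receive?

Buyers pay £101; sellers receive £134

Pre-subsidy: 914 - 7P = -329 + 4P gives P* = 113, x* = 123.
With the subsidy, sellers receive Ps = Pb + 33 for each unit, where Pb is the price buyers pay.
Supply in terms of Pb becomes xs = -329 + 4(Pb + 33) = -197 + 4Pb. Setting this equal to demand: 914 - 7Pb = -197 + 4Pb, so Pb = 101.
Sellers receive Ps = 101 + 33 = 134; x' = 914 − 7·101 = 207.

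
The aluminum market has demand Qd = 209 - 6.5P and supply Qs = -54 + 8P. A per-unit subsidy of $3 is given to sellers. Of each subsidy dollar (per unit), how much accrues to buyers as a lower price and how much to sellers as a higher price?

Pre-subsidy: 209 - 6.5P = -54 + 8P gives P* = 526/29, Q* = 2642/29.
With the subsidy, sellers receive Ps = Pb + 3 for each unit, where Pb is the price buyers pay.
Supply in terms of Pb becomes Qs = -54 + 8(Pb + 3) = -30 + 8Pb. Setting this equal to demand: 209 - 6.5Pb = -30 + 8Pb, so Pb = 478/29.
Sellers receive Ps = 478/29 + 3 = 565/29; Q' = 209 − 6.5·(478/29) = 2954/29.
Buyers' price falls by P* − Pb = 526/29 − 478/29 = 48/29; sellers' price rises by Ps − P* = 565/29 − 526/29 = 39/29.

Buyers gain 48/29 per unit; sellers gain 39/29 per unit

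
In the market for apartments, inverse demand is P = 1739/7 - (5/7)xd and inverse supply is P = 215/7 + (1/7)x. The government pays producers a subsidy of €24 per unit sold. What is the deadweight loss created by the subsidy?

Deadweight loss = €336

Pre-subsidy: 1739/7 - (5/7)x = 215/7 + (1/7)x gives x* = 254 and P* = 67.
With the subsidy, sellers receive Ps = Pb + 24 for each unit, where Pb is the price buyers pay.
On the curves, Pb = 1739/7 - (5/7)x and Ps = 215/7 + (1/7)x; the wedge Ps − Pb = 24 gives 215/7 + (1/7)x − (1739/7 - (5/7)x) = 24, so x' = 282.
Then Pb = 1739/7 − (5/7)·282 = 47 and Ps = 215/7 + (1/7)·282 = 71.
The subsidy expands output by 282 − 254 = 28 past the efficient level; on those units the gap between marginal cost and willingness to pay runs from 0 up to 24.
DWL = ½ × 24 × 28 = 336.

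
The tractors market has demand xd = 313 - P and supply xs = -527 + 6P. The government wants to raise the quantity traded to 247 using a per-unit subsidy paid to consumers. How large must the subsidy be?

Required subsidy s = 63 per unit

At x = 247, invert demand for the buyer price: Pb = (313 − 247)/1 = 66; invert supply for the seller price: Ps = (247 − (-527))/6 = 129.
The subsidy must fill the gap: s = Ps − Pb = 129 − 66 = 63.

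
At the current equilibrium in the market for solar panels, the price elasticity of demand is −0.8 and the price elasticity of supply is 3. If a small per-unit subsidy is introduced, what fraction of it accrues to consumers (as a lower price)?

Consumer share = 15/19

For a small subsidy around the equilibrium, the benefit split depends on the relative slopes, which at a point are proportional to the elasticities.
Buyer share = εs/(εs + |εd|) = 3/(3 + 0.8) = 15/19; seller share = |εd|/(εs + |εd|) = 4/19.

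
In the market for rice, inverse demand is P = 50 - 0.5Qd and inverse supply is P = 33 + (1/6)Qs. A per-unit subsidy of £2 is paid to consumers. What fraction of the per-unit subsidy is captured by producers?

Producer share = 0.25

Pre-subsidy: 50 - 0.5Q = 33 + (1/6)Q gives Q* = 25.5 and P* = 37.25.
With the rebate, buyers effectively pay Pb = Ps − 2, where Ps is the price sellers receive.
On the curves, Pb = 50 - 0.5Q and Ps = 33 + (1/6)Q; the wedge Ps − Pb = 2 gives 33 + (1/6)Q − (50 - 0.5Q) = 2, so Q' = 28.5.
Then Pb = 50 − 0.5·28.5 = 35.75 and Ps = 33 + (1/6)·28.5 = 37.75.
Buyers' price falls by P* − Pb = 37.25 − 35.75 = 1.5; sellers' price rises by Ps − P* = 37.75 − 37.25 = 0.5.
So producers capture 0.5/2 = 0.25 of each unit of subsidy.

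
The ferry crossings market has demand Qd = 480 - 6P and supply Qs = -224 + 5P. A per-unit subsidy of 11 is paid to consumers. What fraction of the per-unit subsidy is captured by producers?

Producer share = 6/11

Pre-subsidy: 480 - 6P = -224 + 5P gives P* = 64, Q* = 96.
With the rebate, buyers effectively pay Pb = Ps − 11, where Ps is the price sellers receive.
Demand in terms of Ps becomes Qd = 480 − 6(Ps − 11) = 546 - 6Ps. Setting this equal to supply: 546 - 6Ps = -224 + 5Ps, so Ps = 70.
Buyers pay Pb = 70 − 11 = 59; Q' = -224 + 5·70 = 126.
Buyers' price falls by P* − Pb = 64 − 59 = 5; sellers' price rises by Ps − P* = 70 − 64 = 6.
So producers capture 6/11 = 6/11 of each unit of subsidy.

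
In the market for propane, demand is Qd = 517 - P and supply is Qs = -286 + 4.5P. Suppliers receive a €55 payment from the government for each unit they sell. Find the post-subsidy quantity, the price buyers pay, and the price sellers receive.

Pre-subsidy: 517 - P = -286 + 4.5P gives P* = 146, Q* = 371.
With the subsidy, sellers receive Ps = Pb + 55 for each unit, where Pb is the price buyers pay.
Supply in terms of Pb becomes Qs = -286 + 4.5(Pb + 55) = -38.5 + 4.5Pb. Setting this equal to demand: 517 - Pb = -38.5 + 4.5Pb, so Pb = 101.
Sellers receive Ps = 101 + 55 = 156; Q' = 517 − 1·101 = 416.

Q' = 416; buyers pay €101; sellers receive €156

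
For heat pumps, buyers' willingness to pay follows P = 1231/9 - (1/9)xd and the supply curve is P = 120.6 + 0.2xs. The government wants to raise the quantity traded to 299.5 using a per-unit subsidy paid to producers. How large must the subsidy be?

Required subsidy s = 77 per unit

At x = 299.5, from the demand curve buyers pay Pb = 1231/9 − (1/9)·299.5 = 103.5; from the supply curve sellers need Ps = 120.6 + 0.2·299.5 = 180.5.
The subsidy must fill the gap: s = Ps − Pb = 180.5 − 103.5 = 77.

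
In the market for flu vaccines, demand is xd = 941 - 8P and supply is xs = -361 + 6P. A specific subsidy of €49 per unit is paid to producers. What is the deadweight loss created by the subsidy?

Pre-subsidy: 941 - 8P = -361 + 6P gives P* = 93, x* = 197.
With the subsidy, sellers receive Ps = Pb + 49 for each unit, where Pb is the price buyers pay.
Supply in terms of Pb becomes xs = -361 + 6(Pb + 49) = -67 + 6Pb. Setting this equal to demand: 941 - 8Pb = -67 + 6Pb, so Pb = 72.
Sellers receive Ps = 72 + 49 = 121; x' = 941 − 8·72 = 365.
The subsidy expands output by 365 − 197 = 168 past the efficient level; on those units the gap between marginal cost and willingness to pay runs from 0 up to 49.
DWL = ½ × 49 × 168 = 4116.

Deadweight loss = €4116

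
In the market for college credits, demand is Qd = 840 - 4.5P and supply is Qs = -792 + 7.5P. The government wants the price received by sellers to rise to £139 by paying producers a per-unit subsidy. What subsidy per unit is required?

At a seller price of 139, quantity supplied is -792 + 7.5·139 = 250.5.
Buyers absorb 250.5 only when they pay Pb with 840 − 4.5·Pb = 250.5, i.e. Pb = 131.
s = Ps − Pb = 139 − 131 = 8.

Required subsidy s = £8 per unit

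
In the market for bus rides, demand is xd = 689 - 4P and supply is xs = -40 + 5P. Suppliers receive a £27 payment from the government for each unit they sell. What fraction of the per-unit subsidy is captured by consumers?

Pre-subsidy: 689 - 4P = -40 + 5P gives P* = 81, x* = 365.
With the subsidy, sellers receive Ps = Pb + 27 for each unit, where Pb is the price buyers pay.
Supply in terms of Pb becomes xs = -40 + 5(Pb + 27) = 95 + 5Pb. Setting this equal to demand: 689 - 4Pb = 95 + 5Pb, so Pb = 66.
Sellers receive Ps = 66 + 27 = 93; x' = 689 − 4·66 = 425.
Buyers' price falls by P* − Pb = 81 − 66 = 15; sellers' price rises by Ps − P* = 93 − 81 = 12.
So consumers capture 15/27 = 5/9 of each unit of subsidy.

Consumer share = 5/9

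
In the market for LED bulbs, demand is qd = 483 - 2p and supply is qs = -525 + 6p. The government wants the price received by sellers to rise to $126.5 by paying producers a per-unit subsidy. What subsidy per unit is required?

Required subsidy s = $2 per unit

At a seller price of 126.5, quantity supplied is -525 + 6·126.5 = 234.
Buyers absorb 234 only when they pay pb with 483 − 2·pb = 234, i.e. pb = 124.5.
s = ps − pb = 126.5 − 124.5 = 2.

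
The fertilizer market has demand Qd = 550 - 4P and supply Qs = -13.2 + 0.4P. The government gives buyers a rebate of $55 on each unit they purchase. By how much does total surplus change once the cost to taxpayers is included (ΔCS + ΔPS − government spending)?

Net change in total surplus = -$550

Pre-subsidy: 550 - 4P = -13.2 + 0.4P gives P* = 128, Q* = 38.
With the rebate, buyers effectively pay Pb = Ps − 55, where Ps is the price sellers receive.
Demand in terms of Ps becomes Qd = 550 − 4(Ps − 55) = 770 - 4Ps. Setting this equal to supply: 770 - 4Ps = -13.2 + 0.4Ps, so Ps = 178.
Buyers pay Pb = 178 − 55 = 123; Q' = -13.2 + 0.4·178 = 58.
ΔCS = ½(38 + 58)(128 − 123) = 240; ΔPS = ½(38 + 58)(178 − 128) = 2400.
Government spending = 55 × 58 = 3190.
Net change = 240 + 2400 − 3190 = -550. The loss equals the DWL triangle ½·55·20.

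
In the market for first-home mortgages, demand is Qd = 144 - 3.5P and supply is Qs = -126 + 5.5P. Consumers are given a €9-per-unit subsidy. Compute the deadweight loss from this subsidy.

Deadweight loss = €86.625

Pre-subsidy: 144 - 3.5P = -126 + 5.5P gives P* = 30, Q* = 39.
With the rebate, buyers effectively pay Pb = Ps − 9, where Ps is the price sellers receive.
Demand in terms of Ps becomes Qd = 144 − 3.5(Ps − 9) = 175.5 - 3.5Ps. Setting this equal to supply: 175.5 - 3.5Ps = -126 + 5.5Ps, so Ps = 33.5.
Buyers pay Pb = 33.5 − 9 = 24.5; Q' = -126 + 5.5·33.5 = 58.25.
The subsidy expands output by 58.25 − 39 = 19.25 past the efficient level; on those units the gap between marginal cost and willingness to pay runs from 0 up to 9.
DWL = ½ × 9 × 19.25 = 86.625.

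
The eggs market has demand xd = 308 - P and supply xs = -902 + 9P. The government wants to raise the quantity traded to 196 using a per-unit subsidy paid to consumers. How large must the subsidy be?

At x = 196, invert demand for the buyer price: Pb = (308 − 196)/1 = 112; invert supply for the seller price: Ps = (196 − (-902))/9 = 122.
The subsidy must fill the gap: s = Ps − Pb = 122 − 112 = 10.

Required subsidy s = 10 per unit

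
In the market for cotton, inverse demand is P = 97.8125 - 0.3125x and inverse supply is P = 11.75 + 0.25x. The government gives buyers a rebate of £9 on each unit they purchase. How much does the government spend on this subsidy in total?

Government cost = £1521

Pre-subsidy: 97.8125 - 0.3125x = 11.75 + 0.25x gives x* = 153 and P* = 50.
With the rebate, buyers effectively pay Pb = Ps − 9, where Ps is the price sellers receive.
On the curves, Pb = 97.8125 - 0.3125x and Ps = 11.75 + 0.25x; the wedge Ps − Pb = 9 gives 11.75 + 0.25x − (97.8125 - 0.3125x) = 9, so x' = 169.
Then Pb = 97.8125 − 0.3125·169 = 45 and Ps = 11.75 + 0.25·169 = 54.
Government outlay = subsidy × quantity = 9 × 169 = 1521.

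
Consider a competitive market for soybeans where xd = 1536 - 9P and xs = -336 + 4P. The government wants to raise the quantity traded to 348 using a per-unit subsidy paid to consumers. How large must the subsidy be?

At x = 348, invert demand for the buyer price: Pb = (1536 − 348)/9 = 132; invert supply for the seller price: Ps = (348 − (-336))/4 = 171.
The subsidy must fill the gap: s = Ps − Pb = 171 − 132 = 39.

Required subsidy s = 39 per unit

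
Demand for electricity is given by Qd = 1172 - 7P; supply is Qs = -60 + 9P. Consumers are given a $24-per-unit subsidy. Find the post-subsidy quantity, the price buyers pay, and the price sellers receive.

Pre-subsidy: 1172 - 7P = -60 + 9P gives P* = 77, Q* = 633.
With the rebate, buyers effectively pay Pb = Ps − 24, where Ps is the price sellers receive.
Demand in terms of Ps becomes Qd = 1172 − 7(Ps − 24) = 1340 - 7Ps. Setting this equal to supply: 1340 - 7Ps = -60 + 9Ps, so Ps = 87.5.
Buyers pay Pb = 87.5 − 24 = 63.5; Q' = -60 + 9·87.5 = 727.5.

Q' = 727.5; buyers pay $63.5; sellers receive $87.5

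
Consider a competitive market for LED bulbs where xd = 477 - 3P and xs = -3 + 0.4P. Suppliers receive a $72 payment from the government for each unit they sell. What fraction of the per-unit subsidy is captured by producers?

Pre-subsidy: 477 - 3P = -3 + 0.4P gives P* = 2400/17, x* = 909/17.
With the subsidy, sellers receive Ps = Pb + 72 for each unit, where Pb is the price buyers pay.
Supply in terms of Pb becomes xs = -3 + 0.4(Pb + 72) = 25.8 + 0.4Pb. Setting this equal to demand: 477 - 3Pb = 25.8 + 0.4Pb, so Pb = 2256/17.
Sellers receive Ps = 2256/17 + 72 = 3480/17; x' = 477 − 3·(2256/17) = 1341/17.
Buyers' price falls by P* − Pb = 2400/17 − 2256/17 = 144/17; sellers' price rises by Ps − P* = 3480/17 − 2400/17 = 1080/17.
So producers capture (1080/17)/72 = 15/17 of each unit of subsidy.

Producer share = 15/17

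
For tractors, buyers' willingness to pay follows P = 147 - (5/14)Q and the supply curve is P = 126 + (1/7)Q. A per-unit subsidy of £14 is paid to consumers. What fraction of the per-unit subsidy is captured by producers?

Producer share = 2/7

Pre-subsidy: 147 - (5/14)Q = 126 + (1/7)Q gives Q* = 42 and P* = 132.
With the rebate, buyers effectively pay Pb = Ps − 14, where Ps is the price sellers receive.
On the curves, Pb = 147 - (5/14)Q and Ps = 126 + (1/7)Q; the wedge Ps − Pb = 14 gives 126 + (1/7)Q − (147 - (5/14)Q) = 14, so Q' = 70.
Then Pb = 147 − (5/14)·70 = 122 and Ps = 126 + (1/7)·70 = 136.
Buyers' price falls by P* − Pb = 132 − 122 = 10; sellers' price rises by Ps − P* = 136 − 132 = 4.
So producers capture 4/14 = 2/7 of each unit of subsidy.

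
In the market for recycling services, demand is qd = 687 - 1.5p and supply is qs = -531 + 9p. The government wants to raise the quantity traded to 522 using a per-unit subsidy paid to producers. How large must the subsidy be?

At q = 522, invert demand for the buyer price: pb = (687 − 522)/1.5 = 110; invert supply for the seller price: ps = (522 − (-531))/9 = 117.
The subsidy must fill the gap: s = ps − pb = 117 − 110 = 7.

Required subsidy s = 7 per unit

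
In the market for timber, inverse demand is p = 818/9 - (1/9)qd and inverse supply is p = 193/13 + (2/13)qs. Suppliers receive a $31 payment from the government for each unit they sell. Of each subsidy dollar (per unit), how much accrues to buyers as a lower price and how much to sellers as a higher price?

Buyers gain $13 per unit; sellers gain $18 per unit

Pre-subsidy: 818/9 - (1/9)q = 193/13 + (2/13)q gives q* = 287 and p* = 59.
With the subsidy, sellers receive ps = pb + 31 for each unit, where pb is the price buyers pay.
On the curves, pb = 818/9 - (1/9)q and ps = 193/13 + (2/13)q; the wedge ps − pb = 31 gives 193/13 + (2/13)q − (818/9 - (1/9)q) = 31, so q' = 404.
Then pb = 818/9 − (1/9)·404 = 46 and ps = 193/13 + (2/13)·404 = 77.
Buyers' price falls by p* − pb = 59 − 46 = 13; sellers' price rises by ps − p* = 77 − 59 = 18.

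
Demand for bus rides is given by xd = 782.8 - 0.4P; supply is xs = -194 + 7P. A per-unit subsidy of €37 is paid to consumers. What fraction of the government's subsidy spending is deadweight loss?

Pre-subsidy: 782.8 - 0.4P = -194 + 7P gives P* = 132, x* = 730.
With the rebate, buyers effectively pay Pb = Ps − 37, where Ps is the price sellers receive.
Demand in terms of Ps becomes xd = 782.8 − 0.4(Ps − 37) = 797.6 - 0.4Ps. Setting this equal to supply: 797.6 - 0.4Ps = -194 + 7Ps, so Ps = 134.
Buyers pay Pb = 134 − 37 = 97; x' = -194 + 7·134 = 744.
ΔCS = ½(730 + 744)(132 − 97) = 25795; ΔPS = ½(730 + 744)(134 − 132) = 1474.
Government spending = 37 × 744 = 27528.
DWL = ½ × 37 × (744 − 730) = 259; fraction = 259 / 27528 = 7/744.

DWL / government spending = 7/744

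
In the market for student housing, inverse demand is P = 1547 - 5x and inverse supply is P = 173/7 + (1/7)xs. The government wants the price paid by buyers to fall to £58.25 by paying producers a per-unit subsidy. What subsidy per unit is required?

Required subsidy s = £9 per unit

At a buyer price of 58.25, quantity demanded is 309.4 − 0.2·58.25 = 297.75.
Sellers supply 297.75 only when they receive Ps = 173/7 + (1/7)·297.75 = 67.25.
s = Ps − Pb = 67.25 − 58.25 = 9.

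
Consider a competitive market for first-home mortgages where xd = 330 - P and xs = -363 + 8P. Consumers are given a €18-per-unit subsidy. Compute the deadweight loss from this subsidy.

Pre-subsidy: 330 - P = -363 + 8P gives P* = 77, x* = 253.
With the rebate, buyers effectively pay Pb = Ps − 18, where Ps is the price sellers receive.
Demand in terms of Ps becomes xd = 330 − 1(Ps − 18) = 348 - Ps. Setting this equal to supply: 348 - Ps = -363 + 8Ps, so Ps = 79.
Buyers pay Pb = 79 − 18 = 61; x' = -363 + 8·79 = 269.
The subsidy expands output by 269 − 253 = 16 past the efficient level; on those units the gap between marginal cost and willingness to pay runs from 0 up to 18.
DWL = ½ × 18 × 16 = 144.

Deadweight loss = €144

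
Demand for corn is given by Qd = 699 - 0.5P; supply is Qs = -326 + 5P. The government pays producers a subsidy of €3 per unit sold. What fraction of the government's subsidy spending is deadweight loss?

Pre-subsidy: 699 - 0.5P = -326 + 5P gives P* = 2050/11, Q* = 6664/11.
With the subsidy, sellers receive Ps = Pb + 3 for each unit, where Pb is the price buyers pay.
Supply in terms of Pb becomes Qs = -326 + 5(Pb + 3) = -311 + 5Pb. Setting this equal to demand: 699 - 0.5Pb = -311 + 5Pb, so Pb = 2020/11.
Sellers receive Ps = 2020/11 + 3 = 2053/11; Q' = 699 − 0.5·(2020/11) = 6679/11.
ΔCS = ½(6664/11 + 6679/11)(2050/11 − 2020/11) = 18195/11; ΔPS = ½(6664/11 + 6679/11)(2053/11 − 2050/11) = 3639/22.
Government spending = 3 × 6679/11 = 20037/11.
DWL = ½ × 3 × (6679/11 − 6664/11) = 45/22; fraction = (45/22) / (20037/11) = 15/13358.

DWL / government spending = 15/13358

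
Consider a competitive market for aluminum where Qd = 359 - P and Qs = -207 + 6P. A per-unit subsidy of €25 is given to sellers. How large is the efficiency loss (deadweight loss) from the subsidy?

Pre-subsidy: 359 - P = -207 + 6P gives P* = 566/7, Q* = 1947/7.
With the subsidy, sellers receive Ps = Pb + 25 for each unit, where Pb is the price buyers pay.
Supply in terms of Pb becomes Qs = -207 + 6(Pb + 25) = -57 + 6Pb. Setting this equal to demand: 359 - Pb = -57 + 6Pb, so Pb = 416/7.
Sellers receive Ps = 416/7 + 25 = 591/7; Q' = 359 − 1·(416/7) = 2097/7.
The subsidy expands output by 2097/7 − 1947/7 = 150/7 past the efficient level; on those units the gap between marginal cost and willingness to pay runs from 0 up to 25.
DWL = ½ × 25 × 150/7 = 1875/7.

Deadweight loss = 1875/7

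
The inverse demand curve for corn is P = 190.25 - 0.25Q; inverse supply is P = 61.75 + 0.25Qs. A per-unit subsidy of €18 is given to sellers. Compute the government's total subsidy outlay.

Pre-subsidy: 190.25 - 0.25Q = 61.75 + 0.25Q gives Q* = 257 and P* = 126.
With the subsidy, sellers receive Ps = Pb + 18 for each unit, where Pb is the price buyers pay.
On the curves, Pb = 190.25 - 0.25Q and Ps = 61.75 + 0.25Q; the wedge Ps − Pb = 18 gives 61.75 + 0.25Q − (190.25 - 0.25Q) = 18, so Q' = 293.
Then Pb = 190.25 − 0.25·293 = 117 and Ps = 61.75 + 0.25·293 = 135.
Government outlay = subsidy × quantity = 18 × 293 = 5274.

Government cost = €5274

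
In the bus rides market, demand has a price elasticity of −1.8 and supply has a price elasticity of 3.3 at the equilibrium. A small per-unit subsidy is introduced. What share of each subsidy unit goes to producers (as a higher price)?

Producer share = 6/17

For a small subsidy around the equilibrium, the benefit split depends on the relative slopes, which at a point are proportional to the elasticities.
Buyer share = εs/(εs + |εd|) = 3.3/(3.3 + 1.8) = 11/17; seller share = |εd|/(εs + |εd|) = 6/17.
So producers capture 6/17 of the subsidy.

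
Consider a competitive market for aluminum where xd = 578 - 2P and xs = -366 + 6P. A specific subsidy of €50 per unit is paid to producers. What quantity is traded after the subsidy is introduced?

x' = 417

Pre-subsidy: 578 - 2P = -366 + 6P gives P* = 118, x* = 342.
With the subsidy, sellers receive Ps = Pb + 50 for each unit, where Pb is the price buyers pay.
Supply in terms of Pb becomes xs = -366 + 6(Pb + 50) = -66 + 6Pb. Setting this equal to demand: 578 - 2Pb = -66 + 6Pb, so Pb = 80.5.
Sellers receive Ps = 80.5 + 50 = 130.5; x' = 578 − 2·80.5 = 417.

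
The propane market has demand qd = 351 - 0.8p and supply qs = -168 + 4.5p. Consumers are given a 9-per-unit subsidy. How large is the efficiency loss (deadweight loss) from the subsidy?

Deadweight loss = 1458/53

Pre-subsidy: 351 - 0.8p = -168 + 4.5p gives p* = 5190/53, q* = 14451/53.
With the rebate, buyers effectively pay pb = ps − 9, where ps is the price sellers receive.
Demand in terms of ps becomes qd = 351 − 0.8(ps − 9) = 358.2 - 0.8ps. Setting this equal to supply: 358.2 - 0.8ps = -168 + 4.5ps, so ps = 5262/53.
Buyers pay pb = 5262/53 − 9 = 4785/53; q' = -168 + 4.5·(5262/53) = 14775/53.
The subsidy expands output by 14775/53 − 14451/53 = 324/53 past the efficient level; on those units the gap between marginal cost and willingness to pay runs from 0 up to 9.
DWL = ½ × 9 × 324/53 = 1458/53.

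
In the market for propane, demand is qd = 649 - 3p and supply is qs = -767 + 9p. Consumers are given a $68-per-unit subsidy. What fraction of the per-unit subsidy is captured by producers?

Pre-subsidy: 649 - 3p = -767 + 9p gives p* = 118, q* = 295.
With the rebate, buyers effectively pay pb = ps − 68, where ps is the price sellers receive.
Demand in terms of ps becomes qd = 649 − 3(ps − 68) = 853 - 3ps. Setting this equal to supply: 853 - 3ps = -767 + 9ps, so ps = 135.
Buyers pay pb = 135 − 68 = 67; q' = -767 + 9·135 = 448.
Buyers' price falls by p* − pb = 118 − 67 = 51; sellers' price rises by ps − p* = 135 − 118 = 17.
So producers capture 17/68 = 0.25 of each unit of subsidy.

Producer share = 0.25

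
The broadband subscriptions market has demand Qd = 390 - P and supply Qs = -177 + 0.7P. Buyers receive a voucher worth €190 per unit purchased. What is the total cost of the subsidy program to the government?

Government cost = 435100/17

Pre-subsidy: 390 - P = -177 + 0.7P gives P* = 5670/17, Q* = 960/17.
With the rebate, buyers effectively pay Pb = Ps − 190, where Ps is the price sellers receive.
Demand in terms of Ps becomes Qd = 390 − 1(Ps − 190) = 580 - Ps. Setting this equal to supply: 580 - Ps = -177 + 0.7Ps, so Ps = 7570/17.
Buyers pay Pb = 7570/17 − 190 = 4340/17; Q' = -177 + 0.7·(7570/17) = 2290/17.
Government outlay = subsidy × quantity = 190 × 2290/17 = 435100/17.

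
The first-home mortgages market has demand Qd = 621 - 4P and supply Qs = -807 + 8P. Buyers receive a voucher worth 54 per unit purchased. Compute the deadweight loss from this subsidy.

Deadweight loss = 3888

Pre-subsidy: 621 - 4P = -807 + 8P gives P* = 119, Q* = 145.
With the rebate, buyers effectively pay Pb = Ps − 54, where Ps is the price sellers receive.
Demand in terms of Ps becomes Qd = 621 − 4(Ps − 54) = 837 - 4Ps. Setting this equal to supply: 837 - 4Ps = -807 + 8Ps, so Ps = 137.
Buyers pay Pb = 137 − 54 = 83; Q' = -807 + 8·137 = 289.
The subsidy expands output by 289 − 145 = 144 past the efficient level; on those units the gap between marginal cost and willingness to pay runs from 0 up to 54.
DWL = ½ × 54 × 144 = 3888.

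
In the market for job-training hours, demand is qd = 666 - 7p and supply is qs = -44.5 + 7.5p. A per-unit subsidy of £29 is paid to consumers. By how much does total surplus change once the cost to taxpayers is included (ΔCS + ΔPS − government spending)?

Net change in total surplus = -£1522.5

Pre-subsidy: 666 - 7p = -44.5 + 7.5p gives p* = 49, q* = 323.
With the rebate, buyers effectively pay pb = ps − 29, where ps is the price sellers receive.
Demand in terms of ps becomes qd = 666 − 7(ps − 29) = 869 - 7ps. Setting this equal to supply: 869 - 7ps = -44.5 + 7.5ps, so ps = 63.
Buyers pay pb = 63 − 29 = 34; q' = -44.5 + 7.5·63 = 428.
ΔCS = ½(323 + 428)(49 − 34) = 5632.5; ΔPS = ½(323 + 428)(63 − 49) = 5257.
Government spending = 29 × 428 = 12412.
Net change = 5632.5 + 5257 − 12412 = -1522.5. The loss equals the DWL triangle ½·29·105.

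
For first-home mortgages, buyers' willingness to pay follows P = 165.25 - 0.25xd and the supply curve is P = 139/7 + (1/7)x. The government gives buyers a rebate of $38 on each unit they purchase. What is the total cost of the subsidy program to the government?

Pre-subsidy: 165.25 - 0.25x = 139/7 + (1/7)x gives x* = 4071/11 and P* = 800/11.
With the rebate, buyers effectively pay Pb = Ps − 38, where Ps is the price sellers receive.
On the curves, Pb = 165.25 - 0.25x and Ps = 139/7 + (1/7)x; the wedge Ps − Pb = 38 gives 139/7 + (1/7)x − (165.25 - 0.25x) = 38, so x' = 5135/11.
Then Pb = 165.25 − 0.25·(5135/11) = 534/11 and Ps = 139/7 + (1/7)·(5135/11) = 952/11.
Government outlay = subsidy × quantity = 38 × 5135/11 = 195130/11.

Government cost = 195130/11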